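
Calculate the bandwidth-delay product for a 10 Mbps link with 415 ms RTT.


BDP = bandwidth * RTT
= 10 Mbps * 415 ms
= 10 * 1e6 * 415 / 1000 bits
= 4150000 bits
= 518750 bytes
= 506.5918 KB
BDP = 4150000 bits (518750 bytes)


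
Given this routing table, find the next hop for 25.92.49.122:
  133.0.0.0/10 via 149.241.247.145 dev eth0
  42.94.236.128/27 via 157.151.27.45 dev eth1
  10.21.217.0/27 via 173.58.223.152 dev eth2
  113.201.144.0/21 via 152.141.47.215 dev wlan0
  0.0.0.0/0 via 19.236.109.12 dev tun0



Longest prefix match for 25.92.49.122:
  /10 133.0.0.0: no
  /27 42.94.236.128: no
  /27 10.21.217.0: no
  /21 113.201.144.0: no
  /0 0.0.0.0: MATCH
Selected: next-hop 19.236.109.12 via tun0 (matched /0)


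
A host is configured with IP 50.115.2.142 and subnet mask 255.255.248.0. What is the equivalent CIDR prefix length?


Binary: 11111111.11111111.11111000.00000000
Count leading 1s
Prefix: /21


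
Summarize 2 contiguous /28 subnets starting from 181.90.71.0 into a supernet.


Original prefix: /28
Number of subnets: 2 = 2^1
New prefix = 28 - 1 = 27
Supernet: 181.90.71.0/27


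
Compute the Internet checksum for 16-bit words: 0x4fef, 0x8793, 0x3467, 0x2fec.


Sum all words (with carry folding):
+ 0x4fef = 0x4fef
+ 0x8793 = 0xd782
+ 0x3467 = 0x0bea
+ 0x2fec = 0x3bd6
One's complement: ~0x3bd6
Checksum = 0xc429


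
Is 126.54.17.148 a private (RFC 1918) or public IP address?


RFC 1918 private ranges:
  10.0.0.0/8 (10.0.0.0 - 10.255.255.255)
  172.16.0.0/12 (172.16.0.0 - 172.31.255.255)
  192.168.0.0/16 (192.168.0.0 - 192.168.255.255)
Public (not in any RFC 1918 range)


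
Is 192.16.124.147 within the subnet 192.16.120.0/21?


Subnet network: 192.16.120.0
Test IP AND mask: 192.16.120.0
Yes, 192.16.124.147 is in 192.16.120.0/21


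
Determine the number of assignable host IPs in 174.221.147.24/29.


Host bits = 32 - 29 = 3
Total addresses = 2^3 = 8
Usable = total - 2 (network and broadcast)
Usable hosts: 6


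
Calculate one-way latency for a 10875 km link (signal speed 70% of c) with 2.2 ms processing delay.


Speed = 0.7 * 3e5 km/s = 210000 km/s
Propagation delay = 10875 / 210000 = 0.0518 s = 51.7857 ms
Processing delay = 2.2 ms
Total one-way latency = 53.9857 ms


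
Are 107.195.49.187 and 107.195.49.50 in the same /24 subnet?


Mask: 255.255.255.0
107.195.49.187 AND mask = 107.195.49.0
107.195.49.50 AND mask = 107.195.49.0
Yes, same subnet (107.195.49.0)


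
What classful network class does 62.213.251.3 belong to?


First octet: 62
Binary: 00111110
0xxxxxxx -> Class A (1-126)
Class A, default mask 255.0.0.0 (/8)


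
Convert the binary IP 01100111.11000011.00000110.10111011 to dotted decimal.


01100111 = 103
11000011 = 195
00000110 = 6
10111011 = 187
IP: 103.195.6.187


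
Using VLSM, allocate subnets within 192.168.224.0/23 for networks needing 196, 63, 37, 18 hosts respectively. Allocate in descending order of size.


196 hosts -> /24 (254 usable): 192.168.224.0/24
63 hosts -> /25 (126 usable): 192.168.225.0/25
37 hosts -> /26 (62 usable): 192.168.225.128/26
18 hosts -> /27 (30 usable): 192.168.225.192/27
Allocation: 192.168.224.0/24 (196 hosts, 254 usable); 192.168.225.0/25 (63 hosts, 126 usable); 192.168.225.128/26 (37 hosts, 62 usable); 192.168.225.192/27 (18 hosts, 30 usable)


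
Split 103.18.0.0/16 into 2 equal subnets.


New prefix = 16 + 1 = 17
Each subnet has 32768 addresses
  103.18.0.0/17
  103.18.128.0/17
Subnets: 103.18.0.0/17, 103.18.128.0/17


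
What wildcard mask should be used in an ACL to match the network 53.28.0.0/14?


Subnet mask: 255.252.0.0
Wildcard = 255.255.255.255 - subnet mask
255 - 255 = 0
255 - 252 = 3
255 - 0 = 255
255 - 0 = 255
Wildcard: 0.3.255.255


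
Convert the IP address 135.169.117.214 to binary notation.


135 = 10000111
169 = 10101001
117 = 01110101
214 = 11010110
Binary: 10000111.10101001.01110101.11010110


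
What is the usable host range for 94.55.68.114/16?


Network: 94.55.0.0
Broadcast: 94.55.255.255
First usable = network + 1
Last usable = broadcast - 1
Range: 94.55.0.1 to 94.55.255.254


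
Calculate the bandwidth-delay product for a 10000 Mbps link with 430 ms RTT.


BDP = bandwidth * RTT
= 10000 Mbps * 430 ms
= 10000 * 1e6 * 430 / 1000 bits
= 4300000000 bits
= 537500000 bytes
= 524902.3438 KB
BDP = 4300000000 bits (537500000 bytes)


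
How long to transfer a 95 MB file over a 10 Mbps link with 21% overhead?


Effective throughput = 10 * (1 - 21/100) = 7.9 Mbps
File size in Mb = 95 * 8 = 760 Mb
Time = 760 / 7.9
Time = 96.2025 seconds


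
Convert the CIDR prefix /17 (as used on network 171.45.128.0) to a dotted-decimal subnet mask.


/17 means 17 network bits, 15 host bits
Binary: 11111111111111111000000000000000
Mask: 255.255.128.0


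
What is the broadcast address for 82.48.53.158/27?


Network: 82.48.53.128/27
Host bits = 5
Set all host bits to 1:
Broadcast: 82.48.53.159


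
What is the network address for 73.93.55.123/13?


IP:   01001001.01011101.00110111.01111011
Mask: 11111111.11111000.00000000.00000000
AND operation:
Net:  01001001.01011000.00000000.00000000
Network: 73.88.0.0/13


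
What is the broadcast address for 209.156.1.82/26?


Network: 209.156.1.64/26
Host bits = 6
Set all host bits to 1:
Broadcast: 209.156.1.127


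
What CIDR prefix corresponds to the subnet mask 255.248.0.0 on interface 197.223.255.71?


Binary: 11111111.11111000.00000000.00000000
Count leading 1s
Prefix: /13


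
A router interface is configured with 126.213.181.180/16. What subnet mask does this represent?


/16 means 16 network bits, 16 host bits
Binary: 11111111111111110000000000000000
Mask: 255.255.0.0


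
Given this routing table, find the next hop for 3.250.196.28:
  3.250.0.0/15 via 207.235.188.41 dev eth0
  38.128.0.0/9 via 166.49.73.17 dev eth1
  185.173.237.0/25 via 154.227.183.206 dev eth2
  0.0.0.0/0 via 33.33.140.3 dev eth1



Longest prefix match for 3.250.196.28:
  /15 3.250.0.0: MATCH
  /9 38.128.0.0: no
  /25 185.173.237.0: no
  /0 0.0.0.0: MATCH
Selected: next-hop 207.235.188.41 via eth0 (matched /15)


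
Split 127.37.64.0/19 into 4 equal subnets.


New prefix = 19 + 2 = 21
Each subnet has 2048 addresses
  127.37.64.0/21
  127.37.72.0/21
  127.37.80.0/21
  127.37.88.0/21
Subnets: 127.37.64.0/21, 127.37.72.0/21, 127.37.80.0/21, 127.37.88.0/21


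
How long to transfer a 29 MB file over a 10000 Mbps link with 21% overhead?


Effective throughput = 10000 * (1 - 21/100) = 7900 Mbps
File size in Mb = 29 * 8 = 232 Mb
Time = 232 / 7900
Time = 0.0294 seconds


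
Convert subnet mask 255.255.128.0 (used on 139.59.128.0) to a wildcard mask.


Subnet mask: 255.255.128.0
Wildcard = 255.255.255.255 - subnet mask
255 - 255 = 0
255 - 255 = 0
255 - 128 = 127
255 - 0 = 255
Wildcard: 0.0.127.255


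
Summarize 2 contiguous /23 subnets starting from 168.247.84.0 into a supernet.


Original prefix: /23
Number of subnets: 2 = 2^1
New prefix = 23 - 1 = 22
Supernet: 168.247.84.0/22


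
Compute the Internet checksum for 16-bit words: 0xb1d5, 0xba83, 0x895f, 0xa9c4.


Sum all words (with carry folding):
+ 0xb1d5 = 0xb1d5
+ 0xba83 = 0x6c59
+ 0x895f = 0xf5b8
+ 0xa9c4 = 0x9f7d
One's complement: ~0x9f7d
Checksum = 0x6082


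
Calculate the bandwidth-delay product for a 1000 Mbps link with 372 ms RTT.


BDP = bandwidth * RTT
= 1000 Mbps * 372 ms
= 1000 * 1e6 * 372 / 1000 bits
= 372000000 bits
= 46500000 bytes
= 45410.1562 KB
BDP = 372000000 bits (46500000 bytes)


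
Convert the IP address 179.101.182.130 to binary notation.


179 = 10110011
101 = 01100101
182 = 10110110
130 = 10000010
Binary: 10110011.01100101.10110110.10000010


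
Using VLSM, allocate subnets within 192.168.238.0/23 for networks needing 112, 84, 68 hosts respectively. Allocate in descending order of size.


112 hosts -> /25 (126 usable): 192.168.238.0/25
84 hosts -> /25 (126 usable): 192.168.238.128/25
68 hosts -> /25 (126 usable): 192.168.239.0/25
Allocation: 192.168.238.0/25 (112 hosts, 126 usable); 192.168.238.128/25 (84 hosts, 126 usable); 192.168.239.0/25 (68 hosts, 126 usable)


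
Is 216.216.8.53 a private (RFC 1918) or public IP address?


RFC 1918 private ranges:
  10.0.0.0/8 (10.0.0.0 - 10.255.255.255)
  172.16.0.0/12 (172.16.0.0 - 172.31.255.255)
  192.168.0.0/16 (192.168.0.0 - 192.168.255.255)
Public (not in any RFC 1918 range)


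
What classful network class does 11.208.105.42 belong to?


First octet: 11
Binary: 00001011
0xxxxxxx -> Class A (1-126)
Class A, default mask 255.0.0.0 (/8)


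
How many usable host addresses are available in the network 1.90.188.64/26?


Host bits = 32 - 26 = 6
Total addresses = 2^6 = 64
Usable = total - 2 (network and broadcast)
Usable hosts: 62


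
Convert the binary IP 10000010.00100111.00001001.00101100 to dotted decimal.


10000010 = 130
00100111 = 39
00001001 = 9
00101100 = 44
IP: 130.39.9.44


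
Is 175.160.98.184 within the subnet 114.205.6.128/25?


Subnet network: 114.205.6.128
Test IP AND mask: 175.160.98.128
No, 175.160.98.184 is not in 114.205.6.128/25


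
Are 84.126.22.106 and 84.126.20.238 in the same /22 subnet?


Mask: 255.255.252.0
84.126.22.106 AND mask = 84.126.20.0
84.126.20.238 AND mask = 84.126.20.0
Yes, same subnet (84.126.20.0)


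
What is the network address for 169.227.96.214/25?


IP:   10101001.11100011.01100000.11010110
Mask: 11111111.11111111.11111111.10000000
AND operation:
Net:  10101001.11100011.01100000.10000000
Network: 169.227.96.128/25


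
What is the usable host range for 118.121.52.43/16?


Network: 118.121.0.0
Broadcast: 118.121.255.255
First usable = network + 1
Last usable = broadcast - 1
Range: 118.121.0.1 to 118.121.255.254


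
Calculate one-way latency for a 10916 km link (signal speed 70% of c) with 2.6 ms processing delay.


Speed = 0.7 * 3e5 km/s = 210000 km/s
Propagation delay = 10916 / 210000 = 0.052 s = 51.981 ms
Processing delay = 2.6 ms
Total one-way latency = 54.581 ms


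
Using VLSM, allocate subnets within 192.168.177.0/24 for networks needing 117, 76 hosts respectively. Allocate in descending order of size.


117 hosts -> /25 (126 usable): 192.168.177.0/25
76 hosts -> /25 (126 usable): 192.168.177.128/25
Allocation: 192.168.177.0/25 (117 hosts, 126 usable); 192.168.177.128/25 (76 hosts, 126 usable)


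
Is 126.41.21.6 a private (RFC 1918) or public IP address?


RFC 1918 private ranges:
  10.0.0.0/8 (10.0.0.0 - 10.255.255.255)
  172.16.0.0/12 (172.16.0.0 - 172.31.255.255)
  192.168.0.0/16 (192.168.0.0 - 192.168.255.255)
Public (not in any RFC 1918 range)


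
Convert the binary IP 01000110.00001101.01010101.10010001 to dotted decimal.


01000110 = 70
00001101 = 13
01010101 = 85
10010001 = 145
IP: 70.13.85.145


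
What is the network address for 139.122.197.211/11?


IP:   10001011.01111010.11000101.11010011
Mask: 11111111.11100000.00000000.00000000
AND operation:
Net:  10001011.01100000.00000000.00000000
Network: 139.96.0.0/11


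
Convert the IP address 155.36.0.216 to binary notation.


155 = 10011011
36 = 00100100
0 = 00000000
216 = 11011000
Binary: 10011011.00100100.00000000.11011000


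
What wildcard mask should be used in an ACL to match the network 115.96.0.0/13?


Subnet mask: 255.248.0.0
Wildcard = 255.255.255.255 - subnet mask
255 - 255 = 0
255 - 248 = 7
255 - 0 = 255
255 - 0 = 255
Wildcard: 0.7.255.255


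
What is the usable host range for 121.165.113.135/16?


Network: 121.165.0.0
Broadcast: 121.165.255.255
First usable = network + 1
Last usable = broadcast - 1
Range: 121.165.0.1 to 121.165.255.254


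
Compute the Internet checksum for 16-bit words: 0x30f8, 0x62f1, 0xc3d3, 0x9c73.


Sum all words (with carry folding):
+ 0x30f8 = 0x30f8
+ 0x62f1 = 0x93e9
+ 0xc3d3 = 0x57bd
+ 0x9c73 = 0xf430
One's complement: ~0xf430
Checksum = 0x0bcf


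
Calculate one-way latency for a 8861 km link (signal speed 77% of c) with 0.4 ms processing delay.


Speed = 0.77 * 3e5 km/s = 231000 km/s
Propagation delay = 8861 / 231000 = 0.0384 s = 38.3593 ms
Processing delay = 0.4 ms
Total one-way latency = 38.7593 ms


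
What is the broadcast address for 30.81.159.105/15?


Network: 30.80.0.0/15
Host bits = 17
Set all host bits to 1:
Broadcast: 30.81.255.255


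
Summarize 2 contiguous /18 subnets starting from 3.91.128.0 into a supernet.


Original prefix: /18
Number of subnets: 2 = 2^1
New prefix = 18 - 1 = 17
Supernet: 3.91.128.0/17


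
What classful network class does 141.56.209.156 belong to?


First octet: 141
Binary: 10001101
10xxxxxx -> Class B (128-191)
Class B, default mask 255.255.0.0 (/16)


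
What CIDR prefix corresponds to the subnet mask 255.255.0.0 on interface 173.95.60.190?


Binary: 11111111.11111111.00000000.00000000
Count leading 1s
Prefix: /16


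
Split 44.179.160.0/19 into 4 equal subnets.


New prefix = 19 + 2 = 21
Each subnet has 2048 addresses
  44.179.160.0/21
  44.179.168.0/21
  44.179.176.0/21
  44.179.184.0/21
Subnets: 44.179.160.0/21, 44.179.168.0/21, 44.179.176.0/21, 44.179.184.0/21


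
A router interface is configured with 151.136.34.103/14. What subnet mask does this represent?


/14 means 14 network bits, 18 host bits
Binary: 11111111111111000000000000000000
Mask: 255.252.0.0


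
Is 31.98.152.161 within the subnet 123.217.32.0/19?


Subnet network: 123.217.32.0
Test IP AND mask: 31.98.128.0
No, 31.98.152.161 is not in 123.217.32.0/19


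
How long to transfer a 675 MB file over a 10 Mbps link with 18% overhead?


Effective throughput = 10 * (1 - 18/100) = 8.2 Mbps
File size in Mb = 675 * 8 = 5400 Mb
Time = 5400 / 8.2
Time = 658.5366 seconds


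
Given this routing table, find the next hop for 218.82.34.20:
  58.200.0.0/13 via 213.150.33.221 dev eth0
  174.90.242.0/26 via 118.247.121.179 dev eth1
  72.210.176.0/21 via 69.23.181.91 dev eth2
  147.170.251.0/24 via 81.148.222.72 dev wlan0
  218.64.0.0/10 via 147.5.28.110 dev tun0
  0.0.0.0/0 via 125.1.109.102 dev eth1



Longest prefix match for 218.82.34.20:
  /13 58.200.0.0: no
  /26 174.90.242.0: no
  /21 72.210.176.0: no
  /24 147.170.251.0: no
  /10 218.64.0.0: MATCH
  /0 0.0.0.0: MATCH
Selected: next-hop 147.5.28.110 via tun0 (matched /10)


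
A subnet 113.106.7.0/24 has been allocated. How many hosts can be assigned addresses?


Host bits = 32 - 24 = 8
Total addresses = 2^8 = 256
Usable = total - 2 (network and broadcast)
Usable hosts: 254


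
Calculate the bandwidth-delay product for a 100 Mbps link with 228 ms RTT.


BDP = bandwidth * RTT
= 100 Mbps * 228 ms
= 100 * 1e6 * 228 / 1000 bits
= 22800000 bits
= 2850000 bytes
= 2783.2031 KB
BDP = 22800000 bits (2850000 bytes)


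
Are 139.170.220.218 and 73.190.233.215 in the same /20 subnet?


Mask: 255.255.240.0
139.170.220.218 AND mask = 139.170.208.0
73.190.233.215 AND mask = 73.190.224.0
No, different subnets (139.170.208.0 vs 73.190.224.0)


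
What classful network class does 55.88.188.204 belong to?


First octet: 55
Binary: 00110111
0xxxxxxx -> Class A (1-126)
Class A, default mask 255.0.0.0 (/8)


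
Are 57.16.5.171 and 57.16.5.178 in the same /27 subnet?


Mask: 255.255.255.224
57.16.5.171 AND mask = 57.16.5.160
57.16.5.178 AND mask = 57.16.5.160
Yes, same subnet (57.16.5.160)


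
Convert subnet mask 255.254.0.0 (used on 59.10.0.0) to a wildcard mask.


Subnet mask: 255.254.0.0
Wildcard = 255.255.255.255 - subnet mask
255 - 255 = 0
255 - 254 = 1
255 - 0 = 255
255 - 0 = 255
Wildcard: 0.1.255.255


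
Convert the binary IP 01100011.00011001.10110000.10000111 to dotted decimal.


01100011 = 99
00011001 = 25
10110000 = 176
10000111 = 135
IP: 99.25.176.135


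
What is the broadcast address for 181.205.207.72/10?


Network: 181.192.0.0/10
Host bits = 22
Set all host bits to 1:
Broadcast: 181.255.255.255


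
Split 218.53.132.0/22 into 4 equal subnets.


New prefix = 22 + 2 = 24
Each subnet has 256 addresses
  218.53.132.0/24
  218.53.133.0/24
  218.53.134.0/24
  218.53.135.0/24
Subnets: 218.53.132.0/24, 218.53.133.0/24, 218.53.134.0/24, 218.53.135.0/24


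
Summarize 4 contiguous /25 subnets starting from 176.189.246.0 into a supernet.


Original prefix: /25
Number of subnets: 4 = 2^2
New prefix = 25 - 2 = 23
Supernet: 176.189.246.0/23


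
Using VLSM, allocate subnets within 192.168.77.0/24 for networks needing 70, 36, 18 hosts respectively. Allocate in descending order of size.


70 hosts -> /25 (126 usable): 192.168.77.0/25
36 hosts -> /26 (62 usable): 192.168.77.128/26
18 hosts -> /27 (30 usable): 192.168.77.192/27
Allocation: 192.168.77.0/25 (70 hosts, 126 usable); 192.168.77.128/26 (36 hosts, 62 usable); 192.168.77.192/27 (18 hosts, 30 usable)


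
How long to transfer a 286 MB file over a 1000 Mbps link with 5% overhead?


Effective throughput = 1000 * (1 - 5/100) = 950 Mbps
File size in Mb = 286 * 8 = 2288 Mb
Time = 2288 / 950
Time = 2.4084 seconds


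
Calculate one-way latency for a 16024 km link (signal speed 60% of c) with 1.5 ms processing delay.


Speed = 0.6 * 3e5 km/s = 180000 km/s
Propagation delay = 16024 / 180000 = 0.089 s = 89.0222 ms
Processing delay = 1.5 ms
Total one-way latency = 90.5222 ms


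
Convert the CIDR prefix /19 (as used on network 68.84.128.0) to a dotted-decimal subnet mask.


/19 means 19 network bits, 13 host bits
Binary: 11111111111111111110000000000000
Mask: 255.255.224.0


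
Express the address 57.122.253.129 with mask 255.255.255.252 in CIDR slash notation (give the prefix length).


Binary: 11111111.11111111.11111111.11111100
Count leading 1s
Prefix: /30


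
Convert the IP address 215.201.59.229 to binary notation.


215 = 11010111
201 = 11001001
59 = 00111011
229 = 11100101
Binary: 11010111.11001001.00111011.11100101


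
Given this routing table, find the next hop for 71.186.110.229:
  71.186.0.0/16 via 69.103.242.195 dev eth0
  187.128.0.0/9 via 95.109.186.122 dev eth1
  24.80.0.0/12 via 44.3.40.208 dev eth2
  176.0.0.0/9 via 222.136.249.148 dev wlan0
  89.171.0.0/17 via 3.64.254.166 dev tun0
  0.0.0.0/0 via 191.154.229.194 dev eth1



Longest prefix match for 71.186.110.229:
  /16 71.186.0.0: MATCH
  /9 187.128.0.0: no
  /12 24.80.0.0: no
  /9 176.0.0.0: no
  /17 89.171.0.0: no
  /0 0.0.0.0: MATCH
Selected: next-hop 69.103.242.195 via eth0 (matched /16)


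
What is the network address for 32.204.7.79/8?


IP:   00100000.11001100.00000111.01001111
Mask: 11111111.00000000.00000000.00000000
AND operation:
Net:  00100000.00000000.00000000.00000000
Network: 32.0.0.0/8


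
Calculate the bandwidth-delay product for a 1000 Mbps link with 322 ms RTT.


BDP = bandwidth * RTT
= 1000 Mbps * 322 ms
= 1000 * 1e6 * 322 / 1000 bits
= 322000000 bits
= 40250000 bytes
= 39306.6406 KB
BDP = 322000000 bits (40250000 bytes)


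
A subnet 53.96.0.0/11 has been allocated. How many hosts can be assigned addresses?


Host bits = 32 - 11 = 21
Total addresses = 2^21 = 2097152
Usable = total - 2 (network and broadcast)
Usable hosts: 2097150


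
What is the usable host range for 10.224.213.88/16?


Network: 10.224.0.0
Broadcast: 10.224.255.255
First usable = network + 1
Last usable = broadcast - 1
Range: 10.224.0.1 to 10.224.255.254


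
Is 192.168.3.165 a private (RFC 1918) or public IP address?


RFC 1918 private ranges:
  10.0.0.0/8 (10.0.0.0 - 10.255.255.255)
  172.16.0.0/12 (172.16.0.0 - 172.31.255.255)
  192.168.0.0/16 (192.168.0.0 - 192.168.255.255)
Private (in 192.168.0.0/16)


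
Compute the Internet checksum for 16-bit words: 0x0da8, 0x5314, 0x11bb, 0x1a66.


Sum all words (with carry folding):
+ 0x0da8 = 0x0da8
+ 0x5314 = 0x60bc
+ 0x11bb = 0x7277
+ 0x1a66 = 0x8cdd
One's complement: ~0x8cdd
Checksum = 0x7322


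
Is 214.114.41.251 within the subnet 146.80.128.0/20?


Subnet network: 146.80.128.0
Test IP AND mask: 214.114.32.0
No, 214.114.41.251 is not in 146.80.128.0/20


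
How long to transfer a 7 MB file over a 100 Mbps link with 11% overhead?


Effective throughput = 100 * (1 - 11/100) = 89 Mbps
File size in Mb = 7 * 8 = 56 Mb
Time = 56 / 89
Time = 0.6292 seconds


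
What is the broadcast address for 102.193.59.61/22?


Network: 102.193.56.0/22
Host bits = 10
Set all host bits to 1:
Broadcast: 102.193.59.255


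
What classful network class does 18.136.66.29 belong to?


First octet: 18
Binary: 00010010
0xxxxxxx -> Class A (1-126)
Class A, default mask 255.0.0.0 (/8)


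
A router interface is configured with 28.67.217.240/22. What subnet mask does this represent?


/22 means 22 network bits, 10 host bits
Binary: 11111111111111111111110000000000
Mask: 255.255.252.0


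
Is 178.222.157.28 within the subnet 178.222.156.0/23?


Subnet network: 178.222.156.0
Test IP AND mask: 178.222.156.0
Yes, 178.222.157.28 is in 178.222.156.0/23


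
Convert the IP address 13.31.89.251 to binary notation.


13 = 00001101
31 = 00011111
89 = 01011001
251 = 11111011
Binary: 00001101.00011111.01011001.11111011


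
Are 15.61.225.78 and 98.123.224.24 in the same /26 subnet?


Mask: 255.255.255.192
15.61.225.78 AND mask = 15.61.225.64
98.123.224.24 AND mask = 98.123.224.0
No, different subnets (15.61.225.64 vs 98.123.224.0)


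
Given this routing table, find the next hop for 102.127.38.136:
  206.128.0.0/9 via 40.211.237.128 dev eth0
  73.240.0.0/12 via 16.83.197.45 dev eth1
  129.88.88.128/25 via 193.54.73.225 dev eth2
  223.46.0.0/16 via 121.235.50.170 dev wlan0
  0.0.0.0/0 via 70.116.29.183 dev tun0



Longest prefix match for 102.127.38.136:
  /9 206.128.0.0: no
  /12 73.240.0.0: no
  /25 129.88.88.128: no
  /16 223.46.0.0: no
  /0 0.0.0.0: MATCH
Selected: next-hop 70.116.29.183 via tun0 (matched /0)


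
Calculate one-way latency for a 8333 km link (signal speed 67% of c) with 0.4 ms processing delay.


Speed = 0.67 * 3e5 km/s = 201000 km/s
Propagation delay = 8333 / 201000 = 0.0415 s = 41.4577 ms
Processing delay = 0.4 ms
Total one-way latency = 41.8577 ms


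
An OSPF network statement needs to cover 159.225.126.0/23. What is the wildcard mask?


Subnet mask: 255.255.254.0
Wildcard = 255.255.255.255 - subnet mask
255 - 255 = 0
255 - 255 = 0
255 - 254 = 1
255 - 0 = 255
Wildcard: 0.0.1.255


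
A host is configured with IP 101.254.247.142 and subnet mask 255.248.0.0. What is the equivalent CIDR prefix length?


Binary: 11111111.11111000.00000000.00000000
Count leading 1s
Prefix: /13


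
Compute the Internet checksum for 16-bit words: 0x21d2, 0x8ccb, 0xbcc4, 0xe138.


Sum all words (with carry folding):
+ 0x21d2 = 0x21d2
+ 0x8ccb = 0xae9d
+ 0xbcc4 = 0x6b62
+ 0xe138 = 0x4c9b
One's complement: ~0x4c9b
Checksum = 0xb364


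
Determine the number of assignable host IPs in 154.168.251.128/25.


Host bits = 32 - 25 = 7
Total addresses = 2^7 = 128
Usable = total - 2 (network and broadcast)
Usable hosts: 126


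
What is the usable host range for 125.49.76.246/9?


Network: 125.0.0.0
Broadcast: 125.127.255.255
First usable = network + 1
Last usable = broadcast - 1
Range: 125.0.0.1 to 125.127.255.254


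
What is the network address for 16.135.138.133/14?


IP:   00010000.10000111.10001010.10000101
Mask: 11111111.11111100.00000000.00000000
AND operation:
Net:  00010000.10000100.00000000.00000000
Network: 16.132.0.0/14


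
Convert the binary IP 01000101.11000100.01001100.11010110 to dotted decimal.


01000101 = 69
11000100 = 196
01001100 = 76
11010110 = 214
IP: 69.196.76.214


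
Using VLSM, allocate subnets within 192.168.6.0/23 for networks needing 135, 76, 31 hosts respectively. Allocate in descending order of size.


135 hosts -> /24 (254 usable): 192.168.6.0/24
76 hosts -> /25 (126 usable): 192.168.7.0/25
31 hosts -> /26 (62 usable): 192.168.7.128/26
Allocation: 192.168.6.0/24 (135 hosts, 254 usable); 192.168.7.0/25 (76 hosts, 126 usable); 192.168.7.128/26 (31 hosts, 62 usable)


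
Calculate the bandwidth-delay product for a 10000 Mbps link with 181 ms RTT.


BDP = bandwidth * RTT
= 10000 Mbps * 181 ms
= 10000 * 1e6 * 181 / 1000 bits
= 1810000000 bits
= 226250000 bytes
= 220947.2656 KB
BDP = 1810000000 bits (226250000 bytes)


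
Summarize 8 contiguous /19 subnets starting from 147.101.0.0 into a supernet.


Original prefix: /19
Number of subnets: 8 = 2^3
New prefix = 19 - 3 = 16
Supernet: 147.101.0.0/16


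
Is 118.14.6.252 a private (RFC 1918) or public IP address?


RFC 1918 private ranges:
  10.0.0.0/8 (10.0.0.0 - 10.255.255.255)
  172.16.0.0/12 (172.16.0.0 - 172.31.255.255)
  192.168.0.0/16 (192.168.0.0 - 192.168.255.255)
Public (not in any RFC 1918 range)


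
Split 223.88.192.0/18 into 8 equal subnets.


New prefix = 18 + 3 = 21
Each subnet has 2048 addresses
  223.88.192.0/21
  223.88.200.0/21
  223.88.208.0/21
  223.88.216.0/21
  223.88.224.0/21
  223.88.232.0/21
  223.88.240.0/21
  223.88.248.0/21
Subnets: 223.88.192.0/21, 223.88.200.0/21, 223.88.208.0/21, 223.88.216.0/21, 223.88.224.0/21, 223.88.232.0/21, 223.88.240.0/21, 223.88.248.0/21


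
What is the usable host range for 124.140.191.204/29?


Network: 124.140.191.200
Broadcast: 124.140.191.207
First usable = network + 1
Last usable = broadcast - 1
Range: 124.140.191.201 to 124.140.191.206


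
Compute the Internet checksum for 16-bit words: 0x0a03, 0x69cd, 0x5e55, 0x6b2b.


Sum all words (with carry folding):
+ 0x0a03 = 0x0a03
+ 0x69cd = 0x73d0
+ 0x5e55 = 0xd225
+ 0x6b2b = 0x3d51
One's complement: ~0x3d51
Checksum = 0xc2ae


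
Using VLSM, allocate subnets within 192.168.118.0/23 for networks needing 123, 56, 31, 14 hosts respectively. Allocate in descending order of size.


123 hosts -> /25 (126 usable): 192.168.118.0/25
56 hosts -> /26 (62 usable): 192.168.118.128/26
31 hosts -> /26 (62 usable): 192.168.118.192/26
14 hosts -> /28 (14 usable): 192.168.119.0/28
Allocation: 192.168.118.0/25 (123 hosts, 126 usable); 192.168.118.128/26 (56 hosts, 62 usable); 192.168.118.192/26 (31 hosts, 62 usable); 192.168.119.0/28 (14 hosts, 14 usable)


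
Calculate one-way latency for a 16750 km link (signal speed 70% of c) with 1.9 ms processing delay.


Speed = 0.7 * 3e5 km/s = 210000 km/s
Propagation delay = 16750 / 210000 = 0.0798 s = 79.7619 ms
Processing delay = 1.9 ms
Total one-way latency = 81.6619 ms


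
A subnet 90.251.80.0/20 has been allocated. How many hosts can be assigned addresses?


Host bits = 32 - 20 = 12
Total addresses = 2^12 = 4096
Usable = total - 2 (network and broadcast)
Usable hosts: 4094


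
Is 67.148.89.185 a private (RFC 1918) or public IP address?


RFC 1918 private ranges:
  10.0.0.0/8 (10.0.0.0 - 10.255.255.255)
  172.16.0.0/12 (172.16.0.0 - 172.31.255.255)
  192.168.0.0/16 (192.168.0.0 - 192.168.255.255)
Public (not in any RFC 1918 range)


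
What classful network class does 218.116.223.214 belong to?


First octet: 218
Binary: 11011010
110xxxxx -> Class C (192-223)
Class C, default mask 255.255.255.0 (/24)


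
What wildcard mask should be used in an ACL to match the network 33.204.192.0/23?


Subnet mask: 255.255.254.0
Wildcard = 255.255.255.255 - subnet mask
255 - 255 = 0
255 - 255 = 0
255 - 254 = 1
255 - 0 = 255
Wildcard: 0.0.1.255


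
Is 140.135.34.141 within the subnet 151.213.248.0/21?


Subnet network: 151.213.248.0
Test IP AND mask: 140.135.32.0
No, 140.135.34.141 is not in 151.213.248.0/21


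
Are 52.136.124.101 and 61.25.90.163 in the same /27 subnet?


Mask: 255.255.255.224
52.136.124.101 AND mask = 52.136.124.96
61.25.90.163 AND mask = 61.25.90.160
No, different subnets (52.136.124.96 vs 61.25.90.160)


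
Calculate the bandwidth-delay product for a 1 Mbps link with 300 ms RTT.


BDP = bandwidth * RTT
= 1 Mbps * 300 ms
= 1 * 1e6 * 300 / 1000 bits
= 300000 bits
= 37500 bytes
= 36.6211 KB
BDP = 300000 bits (37500 bytes)


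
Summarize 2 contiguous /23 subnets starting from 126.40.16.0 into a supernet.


Original prefix: /23
Number of subnets: 2 = 2^1
New prefix = 23 - 1 = 22
Supernet: 126.40.16.0/22


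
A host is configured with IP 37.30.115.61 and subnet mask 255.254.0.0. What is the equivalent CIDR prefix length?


Binary: 11111111.11111110.00000000.00000000
Count leading 1s
Prefix: /15


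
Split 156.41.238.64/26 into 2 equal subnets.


New prefix = 26 + 1 = 27
Each subnet has 32 addresses
  156.41.238.64/27
  156.41.238.96/27
Subnets: 156.41.238.64/27, 156.41.238.96/27


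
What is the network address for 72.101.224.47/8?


IP:   01001000.01100101.11100000.00101111
Mask: 11111111.00000000.00000000.00000000
AND operation:
Net:  01001000.00000000.00000000.00000000
Network: 72.0.0.0/8


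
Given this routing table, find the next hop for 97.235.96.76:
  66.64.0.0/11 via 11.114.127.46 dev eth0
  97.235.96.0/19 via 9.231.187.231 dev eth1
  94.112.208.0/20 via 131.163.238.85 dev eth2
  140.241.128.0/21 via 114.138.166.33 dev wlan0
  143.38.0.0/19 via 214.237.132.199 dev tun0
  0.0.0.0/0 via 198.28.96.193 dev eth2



Longest prefix match for 97.235.96.76:
  /11 66.64.0.0: no
  /19 97.235.96.0: MATCH
  /20 94.112.208.0: no
  /21 140.241.128.0: no
  /19 143.38.0.0: no
  /0 0.0.0.0: MATCH
Selected: next-hop 9.231.187.231 via eth1 (matched /19)


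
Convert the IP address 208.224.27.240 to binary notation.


208 = 11010000
224 = 11100000
27 = 00011011
240 = 11110000
Binary: 11010000.11100000.00011011.11110000


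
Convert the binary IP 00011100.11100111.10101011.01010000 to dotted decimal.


00011100 = 28
11100111 = 231
10101011 = 171
01010000 = 80
IP: 28.231.171.80


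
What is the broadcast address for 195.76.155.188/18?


Network: 195.76.128.0/18
Host bits = 14
Set all host bits to 1:
Broadcast: 195.76.191.255


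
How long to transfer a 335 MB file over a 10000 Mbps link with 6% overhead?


Effective throughput = 10000 * (1 - 6/100) = 9400 Mbps
File size in Mb = 335 * 8 = 2680 Mb
Time = 2680 / 9400
Time = 0.2851 seconds


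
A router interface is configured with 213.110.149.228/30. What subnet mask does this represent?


/30 means 30 network bits, 2 host bits
Binary: 11111111111111111111111111111100
Mask: 255.255.255.252


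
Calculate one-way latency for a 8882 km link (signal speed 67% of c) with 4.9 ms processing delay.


Speed = 0.67 * 3e5 km/s = 201000 km/s
Propagation delay = 8882 / 201000 = 0.0442 s = 44.1891 ms
Processing delay = 4.9 ms
Total one-way latency = 49.0891 ms


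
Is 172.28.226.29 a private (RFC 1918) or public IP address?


RFC 1918 private ranges:
  10.0.0.0/8 (10.0.0.0 - 10.255.255.255)
  172.16.0.0/12 (172.16.0.0 - 172.31.255.255)
  192.168.0.0/16 (192.168.0.0 - 192.168.255.255)
Private (in 172.16.0.0/12)


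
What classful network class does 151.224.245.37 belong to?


First octet: 151
Binary: 10010111
10xxxxxx -> Class B (128-191)
Class B, default mask 255.255.0.0 (/16)


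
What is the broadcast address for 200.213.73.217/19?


Network: 200.213.64.0/19
Host bits = 13
Set all host bits to 1:
Broadcast: 200.213.95.255


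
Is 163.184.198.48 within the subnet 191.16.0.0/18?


Subnet network: 191.16.0.0
Test IP AND mask: 163.184.192.0
No, 163.184.198.48 is not in 191.16.0.0/18


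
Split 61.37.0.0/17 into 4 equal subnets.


New prefix = 17 + 2 = 19
Each subnet has 8192 addresses
  61.37.0.0/19
  61.37.32.0/19
  61.37.64.0/19
  61.37.96.0/19
Subnets: 61.37.0.0/19, 61.37.32.0/19, 61.37.64.0/19, 61.37.96.0/19


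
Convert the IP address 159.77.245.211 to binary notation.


159 = 10011111
77 = 01001101
245 = 11110101
211 = 11010011
Binary: 10011111.01001101.11110101.11010011


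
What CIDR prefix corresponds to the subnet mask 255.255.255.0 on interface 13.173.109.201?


Binary: 11111111.11111111.11111111.00000000
Count leading 1s
Prefix: /24


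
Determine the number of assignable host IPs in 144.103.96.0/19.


Host bits = 32 - 19 = 13
Total addresses = 2^13 = 8192
Usable = total - 2 (network and broadcast)
Usable hosts: 8190


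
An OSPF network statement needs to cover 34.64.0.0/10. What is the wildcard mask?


Subnet mask: 255.192.0.0
Wildcard = 255.255.255.255 - subnet mask
255 - 255 = 0
255 - 192 = 63
255 - 0 = 255
255 - 0 = 255
Wildcard: 0.63.255.255


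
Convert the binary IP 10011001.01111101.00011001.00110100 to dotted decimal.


10011001 = 153
01111101 = 125
00011001 = 25
00110100 = 52
IP: 153.125.25.52


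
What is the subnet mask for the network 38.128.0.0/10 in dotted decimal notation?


/10 means 10 network bits, 22 host bits
Binary: 11111111110000000000000000000000
Mask: 255.192.0.0


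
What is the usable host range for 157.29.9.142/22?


Network: 157.29.8.0
Broadcast: 157.29.11.255
First usable = network + 1
Last usable = broadcast - 1
Range: 157.29.8.1 to 157.29.11.254


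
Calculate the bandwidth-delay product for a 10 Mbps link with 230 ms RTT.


BDP = bandwidth * RTT
= 10 Mbps * 230 ms
= 10 * 1e6 * 230 / 1000 bits
= 2300000 bits
= 287500 bytes
= 280.7617 KB
BDP = 2300000 bits (287500 bytes)


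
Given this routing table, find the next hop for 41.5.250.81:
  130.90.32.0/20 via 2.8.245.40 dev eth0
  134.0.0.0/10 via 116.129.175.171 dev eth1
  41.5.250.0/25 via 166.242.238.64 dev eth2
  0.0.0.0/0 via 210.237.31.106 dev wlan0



Longest prefix match for 41.5.250.81:
  /20 130.90.32.0: no
  /10 134.0.0.0: no
  /25 41.5.250.0: MATCH
  /0 0.0.0.0: MATCH
Selected: next-hop 166.242.238.64 via eth2 (matched /25)


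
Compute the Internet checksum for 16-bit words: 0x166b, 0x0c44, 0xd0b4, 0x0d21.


Sum all words (with carry folding):
+ 0x166b = 0x166b
+ 0x0c44 = 0x22af
+ 0xd0b4 = 0xf363
+ 0x0d21 = 0x0085
One's complement: ~0x0085
Checksum = 0xff7a


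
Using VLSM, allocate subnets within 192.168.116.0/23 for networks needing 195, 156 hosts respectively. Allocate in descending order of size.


195 hosts -> /24 (254 usable): 192.168.116.0/24
156 hosts -> /24 (254 usable): 192.168.117.0/24
Allocation: 192.168.116.0/24 (195 hosts, 254 usable); 192.168.117.0/24 (156 hosts, 254 usable)


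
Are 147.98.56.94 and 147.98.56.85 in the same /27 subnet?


Mask: 255.255.255.224
147.98.56.94 AND mask = 147.98.56.64
147.98.56.85 AND mask = 147.98.56.64
Yes, same subnet (147.98.56.64)


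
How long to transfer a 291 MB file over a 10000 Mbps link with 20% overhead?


Effective throughput = 10000 * (1 - 20/100) = 8000 Mbps
File size in Mb = 291 * 8 = 2328 Mb
Time = 2328 / 8000
Time = 0.291 seconds


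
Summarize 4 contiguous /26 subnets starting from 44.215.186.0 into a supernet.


Original prefix: /26
Number of subnets: 4 = 2^2
New prefix = 26 - 2 = 24
Supernet: 44.215.186.0/24


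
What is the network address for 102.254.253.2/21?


IP:   01100110.11111110.11111101.00000010
Mask: 11111111.11111111.11111000.00000000
AND operation:
Net:  01100110.11111110.11111000.00000000
Network: 102.254.248.0/21


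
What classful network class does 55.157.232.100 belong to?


First octet: 55
Binary: 00110111
0xxxxxxx -> Class A (1-126)
Class A, default mask 255.0.0.0 (/8)


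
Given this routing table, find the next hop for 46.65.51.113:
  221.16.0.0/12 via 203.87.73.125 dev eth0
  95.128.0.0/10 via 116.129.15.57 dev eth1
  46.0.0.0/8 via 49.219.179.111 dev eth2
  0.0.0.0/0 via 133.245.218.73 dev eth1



Longest prefix match for 46.65.51.113:
  /12 221.16.0.0: no
  /10 95.128.0.0: no
  /8 46.0.0.0: MATCH
  /0 0.0.0.0: MATCH
Selected: next-hop 49.219.179.111 via eth2 (matched /8)


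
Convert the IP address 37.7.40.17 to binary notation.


37 = 00100101
7 = 00000111
40 = 00101000
17 = 00010001
Binary: 00100101.00000111.00101000.00010001


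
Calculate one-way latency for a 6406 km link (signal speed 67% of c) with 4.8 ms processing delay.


Speed = 0.67 * 3e5 km/s = 201000 km/s
Propagation delay = 6406 / 201000 = 0.0319 s = 31.8706 ms
Processing delay = 4.8 ms
Total one-way latency = 36.6706 ms


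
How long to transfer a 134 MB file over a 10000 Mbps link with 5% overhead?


Effective throughput = 10000 * (1 - 5/100) = 9500 Mbps
File size in Mb = 134 * 8 = 1072 Mb
Time = 1072 / 9500
Time = 0.1128 seconds


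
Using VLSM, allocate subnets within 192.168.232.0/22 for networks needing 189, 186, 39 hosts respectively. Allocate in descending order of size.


189 hosts -> /24 (254 usable): 192.168.232.0/24
186 hosts -> /24 (254 usable): 192.168.233.0/24
39 hosts -> /26 (62 usable): 192.168.234.0/26
Allocation: 192.168.232.0/24 (189 hosts, 254 usable); 192.168.233.0/24 (186 hosts, 254 usable); 192.168.234.0/26 (39 hosts, 62 usable)


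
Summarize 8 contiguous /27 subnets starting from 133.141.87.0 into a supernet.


Original prefix: /27
Number of subnets: 8 = 2^3
New prefix = 27 - 3 = 24
Supernet: 133.141.87.0/24


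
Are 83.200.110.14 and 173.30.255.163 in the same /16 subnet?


Mask: 255.255.0.0
83.200.110.14 AND mask = 83.200.0.0
173.30.255.163 AND mask = 173.30.0.0
No, different subnets (83.200.0.0 vs 173.30.0.0)


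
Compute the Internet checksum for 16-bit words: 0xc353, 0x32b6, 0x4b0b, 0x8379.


Sum all words (with carry folding):
+ 0xc353 = 0xc353
+ 0x32b6 = 0xf609
+ 0x4b0b = 0x4115
+ 0x8379 = 0xc48e
One's complement: ~0xc48e
Checksum = 0x3b71


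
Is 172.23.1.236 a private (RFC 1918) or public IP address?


RFC 1918 private ranges:
  10.0.0.0/8 (10.0.0.0 - 10.255.255.255)
  172.16.0.0/12 (172.16.0.0 - 172.31.255.255)
  192.168.0.0/16 (192.168.0.0 - 192.168.255.255)
Private (in 172.16.0.0/12)


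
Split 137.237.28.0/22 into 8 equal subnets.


New prefix = 22 + 3 = 25
Each subnet has 128 addresses
  137.237.28.0/25
  137.237.28.128/25
  137.237.29.0/25
  137.237.29.128/25
  137.237.30.0/25
  137.237.30.128/25
  137.237.31.0/25
  137.237.31.128/25
Subnets: 137.237.28.0/25, 137.237.28.128/25, 137.237.29.0/25, 137.237.29.128/25, 137.237.30.0/25, 137.237.30.128/25, 137.237.31.0/25, 137.237.31.128/25


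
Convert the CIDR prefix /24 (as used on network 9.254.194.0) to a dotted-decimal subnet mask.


/24 means 24 network bits, 8 host bits
Binary: 11111111111111111111111100000000
Mask: 255.255.255.0


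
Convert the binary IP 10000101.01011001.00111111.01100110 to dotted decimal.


10000101 = 133
01011001 = 89
00111111 = 63
01100110 = 102
IP: 133.89.63.102


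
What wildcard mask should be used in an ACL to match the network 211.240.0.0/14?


Subnet mask: 255.252.0.0
Wildcard = 255.255.255.255 - subnet mask
255 - 255 = 0
255 - 252 = 3
255 - 0 = 255
255 - 0 = 255
Wildcard: 0.3.255.255


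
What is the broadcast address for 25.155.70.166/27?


Network: 25.155.70.160/27
Host bits = 5
Set all host bits to 1:
Broadcast: 25.155.70.191


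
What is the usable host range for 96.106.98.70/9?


Network: 96.0.0.0
Broadcast: 96.127.255.255
First usable = network + 1
Last usable = broadcast - 1
Range: 96.0.0.1 to 96.127.255.254


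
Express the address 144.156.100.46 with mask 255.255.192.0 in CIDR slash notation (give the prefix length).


Binary: 11111111.11111111.11000000.00000000
Count leading 1s
Prefix: /18


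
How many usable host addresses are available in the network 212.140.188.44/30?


Host bits = 32 - 30 = 2
Total addresses = 2^2 = 4
Usable = total - 2 (network and broadcast)
Usable hosts: 2


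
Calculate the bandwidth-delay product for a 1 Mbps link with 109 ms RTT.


BDP = bandwidth * RTT
= 1 Mbps * 109 ms
= 1 * 1e6 * 109 / 1000 bits
= 109000 bits
= 13625 bytes
= 13.3057 KB
BDP = 109000 bits (13625 bytes)


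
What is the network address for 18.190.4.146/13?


IP:   00010010.10111110.00000100.10010010
Mask: 11111111.11111000.00000000.00000000
AND operation:
Net:  00010010.10111000.00000000.00000000
Network: 18.184.0.0/13


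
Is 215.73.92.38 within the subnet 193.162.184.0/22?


Subnet network: 193.162.184.0
Test IP AND mask: 215.73.92.0
No, 215.73.92.38 is not in 193.162.184.0/22
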